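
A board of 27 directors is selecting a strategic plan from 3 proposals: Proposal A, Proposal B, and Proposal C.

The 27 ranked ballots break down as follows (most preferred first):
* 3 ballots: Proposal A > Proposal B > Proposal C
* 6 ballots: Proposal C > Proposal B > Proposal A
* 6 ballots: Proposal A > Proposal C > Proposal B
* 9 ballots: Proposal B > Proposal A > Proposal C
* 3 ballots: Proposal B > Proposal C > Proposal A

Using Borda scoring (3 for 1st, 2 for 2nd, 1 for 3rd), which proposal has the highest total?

Proposal A: 3×3 + 6×1 + 6×3 + 9×2 + 3×1 = 54
Proposal B: 3×2 + 6×2 + 6×1 + 9×3 + 3×3 = 60
Proposal C: 3×1 + 6×3 + 6×2 + 9×1 + 3×2 = 48

Proposal B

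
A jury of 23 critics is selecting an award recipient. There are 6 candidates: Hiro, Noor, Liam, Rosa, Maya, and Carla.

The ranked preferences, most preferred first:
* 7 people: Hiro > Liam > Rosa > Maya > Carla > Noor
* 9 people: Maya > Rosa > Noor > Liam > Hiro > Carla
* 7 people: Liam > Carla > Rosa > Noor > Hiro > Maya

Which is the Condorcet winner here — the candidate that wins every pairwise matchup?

Liam vs Hiro: 16–7
Liam vs Noor: 14–9
Liam vs Rosa: 14–9
Liam vs Maya: 14–9
Liam vs Carla: 23–0
Liam beats every other candidate.

Liam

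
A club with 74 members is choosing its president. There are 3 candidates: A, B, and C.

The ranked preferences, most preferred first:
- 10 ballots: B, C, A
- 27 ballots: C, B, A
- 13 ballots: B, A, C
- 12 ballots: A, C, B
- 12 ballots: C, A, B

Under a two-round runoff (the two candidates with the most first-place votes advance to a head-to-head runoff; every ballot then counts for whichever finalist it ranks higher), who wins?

Round 1 first-place votes: A 12, B 23, C 39. C and B advance.
Runoff: C is ranked above B on 51 ballots, B above C on 23.

C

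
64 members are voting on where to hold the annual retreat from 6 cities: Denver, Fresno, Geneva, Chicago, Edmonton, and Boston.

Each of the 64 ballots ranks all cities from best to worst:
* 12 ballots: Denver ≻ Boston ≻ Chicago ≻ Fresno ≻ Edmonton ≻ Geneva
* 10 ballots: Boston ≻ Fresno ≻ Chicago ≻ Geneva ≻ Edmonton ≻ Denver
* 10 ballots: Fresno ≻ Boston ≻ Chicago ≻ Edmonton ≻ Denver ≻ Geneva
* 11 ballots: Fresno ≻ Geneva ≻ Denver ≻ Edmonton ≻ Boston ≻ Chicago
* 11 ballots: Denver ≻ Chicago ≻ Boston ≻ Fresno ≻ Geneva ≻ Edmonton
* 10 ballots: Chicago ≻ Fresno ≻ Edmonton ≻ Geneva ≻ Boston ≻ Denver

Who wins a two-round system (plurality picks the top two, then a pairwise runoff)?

Round 1 first-place votes: Denver 23, Fresno 21, Geneva 0, Chicago 10, Edmonton 0, Boston 10. Denver and Fresno advance.
Runoff: Denver is ranked above Fresno on 23 ballots, Fresno above Denver on 41.

Fresno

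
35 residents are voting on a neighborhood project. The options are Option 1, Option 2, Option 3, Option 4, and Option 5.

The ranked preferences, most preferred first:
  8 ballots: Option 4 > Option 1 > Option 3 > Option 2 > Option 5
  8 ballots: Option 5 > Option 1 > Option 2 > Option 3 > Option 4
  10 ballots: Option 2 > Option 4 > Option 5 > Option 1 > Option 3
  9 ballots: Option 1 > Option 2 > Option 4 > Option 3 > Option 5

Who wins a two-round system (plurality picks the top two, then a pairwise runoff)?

Option 1

Round 1 first-place votes: Option 1 9, Option 2 10, Option 3 0, Option 4 8, Option 5 8. Option 2 and Option 1 advance.
Runoff: Option 2 is ranked above Option 1 on 10 ballots, Option 1 above Option 2 on 25.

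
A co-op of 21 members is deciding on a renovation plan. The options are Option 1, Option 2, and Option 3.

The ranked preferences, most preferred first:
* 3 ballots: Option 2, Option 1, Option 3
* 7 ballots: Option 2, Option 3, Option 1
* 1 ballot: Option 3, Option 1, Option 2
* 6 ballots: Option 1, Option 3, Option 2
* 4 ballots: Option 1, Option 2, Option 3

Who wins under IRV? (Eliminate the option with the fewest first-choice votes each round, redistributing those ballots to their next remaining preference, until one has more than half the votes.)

Round 1: Option 1 10, Option 2 10, Option 3 1. Option 3 eliminated.
Round 2: Option 1 11, Option 2 10. Option 1 has a majority (≥11).

Option 1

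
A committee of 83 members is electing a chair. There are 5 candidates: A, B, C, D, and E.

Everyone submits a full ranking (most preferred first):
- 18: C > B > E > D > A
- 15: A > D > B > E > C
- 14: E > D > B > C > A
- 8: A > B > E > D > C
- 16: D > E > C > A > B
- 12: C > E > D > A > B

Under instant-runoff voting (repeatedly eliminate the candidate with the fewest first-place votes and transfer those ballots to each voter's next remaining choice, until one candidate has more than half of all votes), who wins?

Round 1: A 23, B 0, C 30, D 16, E 14. B eliminated.
Round 2: A 23, C 30, D 16, E 14. E eliminated.
Round 3: A 23, C 30, D 30. A eliminated.
Round 4: C 30, D 53. D has a majority (≥42).

D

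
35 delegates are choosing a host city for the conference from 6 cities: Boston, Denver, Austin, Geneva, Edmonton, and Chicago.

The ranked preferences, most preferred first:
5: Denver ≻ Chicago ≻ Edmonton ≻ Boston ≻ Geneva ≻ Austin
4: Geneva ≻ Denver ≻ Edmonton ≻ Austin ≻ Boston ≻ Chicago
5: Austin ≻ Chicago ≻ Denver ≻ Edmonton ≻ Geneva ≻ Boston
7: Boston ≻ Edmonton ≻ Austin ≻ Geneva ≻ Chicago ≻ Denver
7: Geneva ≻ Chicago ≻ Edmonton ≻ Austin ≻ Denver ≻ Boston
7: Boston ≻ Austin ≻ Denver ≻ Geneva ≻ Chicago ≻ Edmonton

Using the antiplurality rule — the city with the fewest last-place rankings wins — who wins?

Geneva

Last-place votes: Boston 12, Denver 7, Austin 5, Geneva 0, Edmonton 7, Chicago 4.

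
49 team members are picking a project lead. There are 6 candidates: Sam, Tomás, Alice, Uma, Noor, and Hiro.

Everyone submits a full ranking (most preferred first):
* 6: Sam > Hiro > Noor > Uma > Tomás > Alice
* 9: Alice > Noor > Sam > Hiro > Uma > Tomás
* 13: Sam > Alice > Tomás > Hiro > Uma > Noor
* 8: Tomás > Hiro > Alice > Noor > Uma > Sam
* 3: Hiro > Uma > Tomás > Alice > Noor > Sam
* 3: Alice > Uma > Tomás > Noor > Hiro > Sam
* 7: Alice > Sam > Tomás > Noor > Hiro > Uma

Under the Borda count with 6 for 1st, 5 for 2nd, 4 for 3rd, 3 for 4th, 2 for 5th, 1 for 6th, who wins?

Sam: 6×6 + 9×4 + 13×6 + 8×1 + 3×1 + 3×1 + 7×5 = 199
Tomás: 6×2 + 9×1 + 13×4 + 8×6 + 3×4 + 3×4 + 7×4 = 173
Alice: 6×1 + 9×6 + 13×5 + 8×4 + 3×3 + 3×6 + 7×6 = 226
Uma: 6×3 + 9×2 + 13×2 + 8×2 + 3×5 + 3×5 + 7×1 = 115
Noor: 6×4 + 9×5 + 13×1 + 8×3 + 3×2 + 3×3 + 7×3 = 142
Hiro: 6×5 + 9×3 + 13×3 + 8×5 + 3×6 + 3×2 + 7×2 = 174

Alice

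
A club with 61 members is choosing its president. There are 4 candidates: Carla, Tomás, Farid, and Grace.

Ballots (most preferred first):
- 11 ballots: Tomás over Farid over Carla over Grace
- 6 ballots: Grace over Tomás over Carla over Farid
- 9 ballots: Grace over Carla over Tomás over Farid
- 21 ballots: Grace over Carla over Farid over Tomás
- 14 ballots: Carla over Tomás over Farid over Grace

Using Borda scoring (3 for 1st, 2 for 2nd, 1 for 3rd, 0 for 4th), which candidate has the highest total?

Carla

Carla: 11×1 + 6×1 + 9×2 + 21×2 + 14×3 = 119
Tomás: 11×3 + 6×2 + 9×1 + 21×0 + 14×2 = 82
Farid: 11×2 + 6×0 + 9×0 + 21×1 + 14×1 = 57
Grace: 11×0 + 6×3 + 9×3 + 21×3 + 14×0 = 108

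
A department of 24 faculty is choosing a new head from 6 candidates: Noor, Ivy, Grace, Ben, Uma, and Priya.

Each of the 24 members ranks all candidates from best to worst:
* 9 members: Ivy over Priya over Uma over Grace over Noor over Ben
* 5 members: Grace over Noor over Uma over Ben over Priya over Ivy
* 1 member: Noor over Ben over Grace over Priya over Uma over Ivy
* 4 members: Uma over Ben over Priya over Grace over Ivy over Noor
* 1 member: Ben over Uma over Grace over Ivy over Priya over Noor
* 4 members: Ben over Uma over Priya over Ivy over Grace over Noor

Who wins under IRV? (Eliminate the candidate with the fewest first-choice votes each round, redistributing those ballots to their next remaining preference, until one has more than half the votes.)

Ben

Round 1: Noor 1, Ivy 9, Grace 5, Ben 5, Uma 4, Priya 0. Priya eliminated.
Round 2: Noor 1, Ivy 9, Grace 5, Ben 5, Uma 4. Noor eliminated.
Round 3: Ivy 9, Grace 5, Ben 6, Uma 4. Uma eliminated.
Round 4: Ivy 9, Grace 5, Ben 10. Grace eliminated.
Round 5: Ivy 9, Ben 15. Ben has a majority (≥13).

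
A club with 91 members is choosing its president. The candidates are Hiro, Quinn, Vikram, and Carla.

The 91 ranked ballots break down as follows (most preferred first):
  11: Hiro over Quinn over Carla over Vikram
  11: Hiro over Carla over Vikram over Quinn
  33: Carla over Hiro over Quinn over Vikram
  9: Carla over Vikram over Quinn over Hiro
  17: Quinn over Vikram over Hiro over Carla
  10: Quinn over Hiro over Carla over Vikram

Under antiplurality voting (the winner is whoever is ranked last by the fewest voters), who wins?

Hiro

Last-place votes: Hiro 9, Quinn 11, Vikram 54, Carla 17.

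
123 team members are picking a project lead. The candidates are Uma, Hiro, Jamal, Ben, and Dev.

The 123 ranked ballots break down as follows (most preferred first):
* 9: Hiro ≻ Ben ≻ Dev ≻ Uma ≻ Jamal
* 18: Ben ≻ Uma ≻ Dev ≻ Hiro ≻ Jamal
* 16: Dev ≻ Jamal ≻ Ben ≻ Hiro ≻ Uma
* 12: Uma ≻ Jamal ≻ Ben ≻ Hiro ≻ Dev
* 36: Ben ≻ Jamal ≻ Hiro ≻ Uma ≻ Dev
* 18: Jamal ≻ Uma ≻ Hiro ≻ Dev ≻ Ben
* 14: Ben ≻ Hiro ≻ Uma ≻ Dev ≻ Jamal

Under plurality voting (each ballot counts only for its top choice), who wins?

First-place votes: Uma 12, Hiro 9, Jamal 18, Ben 68, Dev 16.

Ben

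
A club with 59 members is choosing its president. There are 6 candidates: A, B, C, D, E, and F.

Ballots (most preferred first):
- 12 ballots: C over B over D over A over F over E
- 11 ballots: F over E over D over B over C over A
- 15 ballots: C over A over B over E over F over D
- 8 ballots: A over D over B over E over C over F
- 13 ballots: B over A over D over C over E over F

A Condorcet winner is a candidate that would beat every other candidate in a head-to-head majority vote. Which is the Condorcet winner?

B vs A: 36–23
B vs C: 32–27
B vs D: 40–19
B vs E: 48–11
B vs F: 48–11
B beats every other candidate.

B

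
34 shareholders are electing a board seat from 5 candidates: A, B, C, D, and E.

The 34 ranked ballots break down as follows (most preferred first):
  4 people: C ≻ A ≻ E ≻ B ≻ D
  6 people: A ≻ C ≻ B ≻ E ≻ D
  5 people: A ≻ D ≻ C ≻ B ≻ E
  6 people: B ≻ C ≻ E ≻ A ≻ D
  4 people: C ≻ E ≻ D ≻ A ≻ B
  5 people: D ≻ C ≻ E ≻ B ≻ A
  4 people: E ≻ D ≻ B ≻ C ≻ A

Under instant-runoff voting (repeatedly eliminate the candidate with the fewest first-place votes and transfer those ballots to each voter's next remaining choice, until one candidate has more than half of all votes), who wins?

Round 1: A 11, B 6, C 8, D 5, E 4. E eliminated.
Round 2: A 11, B 6, C 8, D 9. B eliminated.
Round 3: A 11, C 14, D 9. D eliminated.
Round 4: A 11, C 23. C has a majority (≥18).

C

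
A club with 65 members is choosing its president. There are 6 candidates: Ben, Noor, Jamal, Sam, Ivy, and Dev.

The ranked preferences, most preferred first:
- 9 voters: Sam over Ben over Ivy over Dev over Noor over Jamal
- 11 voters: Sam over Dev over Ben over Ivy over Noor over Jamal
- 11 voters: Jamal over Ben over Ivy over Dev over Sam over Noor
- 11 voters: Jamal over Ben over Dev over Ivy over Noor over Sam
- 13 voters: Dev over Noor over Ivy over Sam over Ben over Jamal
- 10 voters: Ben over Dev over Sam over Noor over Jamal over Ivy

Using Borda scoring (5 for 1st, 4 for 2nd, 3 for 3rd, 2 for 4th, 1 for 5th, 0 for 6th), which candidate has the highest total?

Ben: 9×4 + 11×3 + 11×4 + 11×4 + 13×1 + 10×5 = 220
Noor: 9×1 + 11×1 + 11×0 + 11×1 + 13×4 + 10×2 = 103
Jamal: 9×0 + 11×0 + 11×5 + 11×5 + 13×0 + 10×1 = 120
Sam: 9×5 + 11×5 + 11×1 + 11×0 + 13×2 + 10×3 = 167
Ivy: 9×3 + 11×2 + 11×3 + 11×2 + 13×3 + 10×0 = 143
Dev: 9×2 + 11×4 + 11×2 + 11×3 + 13×5 + 10×4 = 222

Dev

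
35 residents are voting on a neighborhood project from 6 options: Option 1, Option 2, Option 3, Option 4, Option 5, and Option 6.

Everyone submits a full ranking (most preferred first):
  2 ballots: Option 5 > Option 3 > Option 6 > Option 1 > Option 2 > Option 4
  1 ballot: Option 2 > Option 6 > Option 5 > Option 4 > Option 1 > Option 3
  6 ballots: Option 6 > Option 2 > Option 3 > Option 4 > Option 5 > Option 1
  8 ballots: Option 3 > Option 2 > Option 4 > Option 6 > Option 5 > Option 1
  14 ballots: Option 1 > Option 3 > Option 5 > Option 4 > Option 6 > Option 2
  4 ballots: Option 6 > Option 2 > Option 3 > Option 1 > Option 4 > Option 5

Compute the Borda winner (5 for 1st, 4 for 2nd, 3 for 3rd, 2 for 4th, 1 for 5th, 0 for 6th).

Option 1: 2×2 + 1×1 + 6×0 + 8×0 + 14×5 + 4×2 = 83
Option 2: 2×1 + 1×5 + 6×4 + 8×4 + 14×0 + 4×4 = 79
Option 3: 2×4 + 1×0 + 6×3 + 8×5 + 14×4 + 4×3 = 134
Option 4: 2×0 + 1×2 + 6×2 + 8×3 + 14×2 + 4×1 = 70
Option 5: 2×5 + 1×3 + 6×1 + 8×1 + 14×3 + 4×0 = 69
Option 6: 2×3 + 1×4 + 6×5 + 8×2 + 14×1 + 4×5 = 90

Option 3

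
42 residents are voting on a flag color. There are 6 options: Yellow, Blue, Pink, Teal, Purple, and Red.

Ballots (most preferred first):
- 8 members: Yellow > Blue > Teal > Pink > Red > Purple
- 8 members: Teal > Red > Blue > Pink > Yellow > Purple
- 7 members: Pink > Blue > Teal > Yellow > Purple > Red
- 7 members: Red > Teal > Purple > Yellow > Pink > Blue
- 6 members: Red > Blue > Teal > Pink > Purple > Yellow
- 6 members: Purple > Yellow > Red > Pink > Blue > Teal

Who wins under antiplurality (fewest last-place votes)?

Pink

Last-place votes: Yellow 6, Blue 7, Pink 0, Teal 6, Purple 16, Red 7.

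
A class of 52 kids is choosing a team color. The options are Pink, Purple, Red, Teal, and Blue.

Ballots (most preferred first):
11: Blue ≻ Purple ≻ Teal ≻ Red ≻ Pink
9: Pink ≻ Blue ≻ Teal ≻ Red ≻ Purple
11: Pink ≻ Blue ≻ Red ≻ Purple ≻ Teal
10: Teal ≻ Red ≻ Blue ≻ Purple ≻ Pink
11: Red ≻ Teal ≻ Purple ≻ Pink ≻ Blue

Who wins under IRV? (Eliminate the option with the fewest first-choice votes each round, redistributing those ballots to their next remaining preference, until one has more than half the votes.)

Round 1: Pink 20, Purple 0, Red 11, Teal 10, Blue 11. Purple eliminated.
Round 2: Pink 20, Red 11, Teal 10, Blue 11. Teal eliminated.
Round 3: Pink 20, Red 21, Blue 11. Blue eliminated.
Round 4: Pink 20, Red 32. Red has a majority (≥27).

Red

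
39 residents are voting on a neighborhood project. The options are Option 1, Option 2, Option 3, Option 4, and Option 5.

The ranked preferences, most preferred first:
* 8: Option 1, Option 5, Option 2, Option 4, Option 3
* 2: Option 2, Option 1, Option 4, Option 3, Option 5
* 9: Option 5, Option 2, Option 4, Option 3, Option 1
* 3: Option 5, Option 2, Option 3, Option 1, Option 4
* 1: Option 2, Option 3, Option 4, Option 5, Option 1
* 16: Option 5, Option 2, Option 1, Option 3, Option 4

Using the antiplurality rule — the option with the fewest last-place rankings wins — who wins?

Option 2

Last-place votes: Option 1 10, Option 2 0, Option 3 8, Option 4 19, Option 5 2.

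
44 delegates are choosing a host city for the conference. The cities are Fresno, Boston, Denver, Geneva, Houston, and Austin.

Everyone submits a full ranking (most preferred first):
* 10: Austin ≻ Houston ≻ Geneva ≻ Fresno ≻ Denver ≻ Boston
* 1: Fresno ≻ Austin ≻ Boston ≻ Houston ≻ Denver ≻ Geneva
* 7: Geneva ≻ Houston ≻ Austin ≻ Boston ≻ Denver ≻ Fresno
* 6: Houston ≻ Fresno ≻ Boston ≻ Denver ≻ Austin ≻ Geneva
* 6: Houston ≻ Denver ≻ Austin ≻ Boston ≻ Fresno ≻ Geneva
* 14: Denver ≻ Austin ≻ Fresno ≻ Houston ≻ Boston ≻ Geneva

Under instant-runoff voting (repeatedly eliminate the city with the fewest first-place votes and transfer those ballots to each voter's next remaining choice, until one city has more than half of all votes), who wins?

Houston

Round 1: Fresno 1, Boston 0, Denver 14, Geneva 7, Houston 12, Austin 10. Boston eliminated.
Round 2: Fresno 1, Denver 14, Geneva 7, Houston 12, Austin 10. Fresno eliminated.
Round 3: Denver 14, Geneva 7, Houston 12, Austin 11. Geneva eliminated.
Round 4: Denver 14, Houston 19, Austin 11. Austin eliminated.
Round 5: Denver 14, Houston 30. Houston has a majority (≥23).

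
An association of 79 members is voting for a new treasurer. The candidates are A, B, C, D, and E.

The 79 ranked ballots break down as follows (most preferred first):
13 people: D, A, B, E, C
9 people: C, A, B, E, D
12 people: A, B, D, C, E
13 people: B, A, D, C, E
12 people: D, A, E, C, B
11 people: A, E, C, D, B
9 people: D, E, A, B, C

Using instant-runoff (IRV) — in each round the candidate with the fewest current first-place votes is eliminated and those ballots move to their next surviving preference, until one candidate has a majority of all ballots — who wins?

A

Round 1: A 23, B 13, C 9, D 34, E 0. E eliminated.
Round 2: A 23, B 13, C 9, D 34. C eliminated.
Round 3: A 32, B 13, D 34. B eliminated.
Round 4: A 45, D 34. A has a majority (≥40).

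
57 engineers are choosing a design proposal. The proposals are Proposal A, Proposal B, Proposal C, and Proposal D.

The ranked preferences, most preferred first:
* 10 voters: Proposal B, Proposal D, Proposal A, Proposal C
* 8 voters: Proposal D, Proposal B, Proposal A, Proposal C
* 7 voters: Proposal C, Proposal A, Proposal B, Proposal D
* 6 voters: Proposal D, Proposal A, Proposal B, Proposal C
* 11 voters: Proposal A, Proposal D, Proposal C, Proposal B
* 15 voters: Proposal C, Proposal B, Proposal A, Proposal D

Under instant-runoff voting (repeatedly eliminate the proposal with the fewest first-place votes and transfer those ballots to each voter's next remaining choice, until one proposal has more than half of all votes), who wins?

Round 1: Proposal A 11, Proposal B 10, Proposal C 22, Proposal D 14. Proposal B eliminated.
Round 2: Proposal A 11, Proposal C 22, Proposal D 24. Proposal A eliminated.
Round 3: Proposal C 22, Proposal D 35. Proposal D has a majority (≥29).

Proposal D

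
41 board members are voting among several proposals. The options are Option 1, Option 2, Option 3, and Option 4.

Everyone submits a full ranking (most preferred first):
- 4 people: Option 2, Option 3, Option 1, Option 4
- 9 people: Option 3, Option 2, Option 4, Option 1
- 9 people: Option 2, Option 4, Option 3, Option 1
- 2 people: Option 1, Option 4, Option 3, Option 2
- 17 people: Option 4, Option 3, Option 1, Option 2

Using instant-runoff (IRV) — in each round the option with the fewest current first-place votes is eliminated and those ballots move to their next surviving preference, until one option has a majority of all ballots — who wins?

Round 1: Option 1 2, Option 2 13, Option 3 9, Option 4 17. Option 1 eliminated.
Round 2: Option 2 13, Option 3 9, Option 4 19. Option 3 eliminated.
Round 3: Option 2 22, Option 4 19. Option 2 has a majority (≥21).

Option 2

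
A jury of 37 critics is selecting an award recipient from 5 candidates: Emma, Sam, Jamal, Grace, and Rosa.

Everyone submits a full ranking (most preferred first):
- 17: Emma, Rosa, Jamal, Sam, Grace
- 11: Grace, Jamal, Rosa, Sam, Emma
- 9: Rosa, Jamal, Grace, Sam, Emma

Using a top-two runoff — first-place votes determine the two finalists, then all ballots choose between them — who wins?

Grace

Round 1 first-place votes: Emma 17, Sam 0, Jamal 0, Grace 11, Rosa 9. Emma and Grace advance.
Runoff: Emma is ranked above Grace on 17 ballots, Grace above Emma on 20.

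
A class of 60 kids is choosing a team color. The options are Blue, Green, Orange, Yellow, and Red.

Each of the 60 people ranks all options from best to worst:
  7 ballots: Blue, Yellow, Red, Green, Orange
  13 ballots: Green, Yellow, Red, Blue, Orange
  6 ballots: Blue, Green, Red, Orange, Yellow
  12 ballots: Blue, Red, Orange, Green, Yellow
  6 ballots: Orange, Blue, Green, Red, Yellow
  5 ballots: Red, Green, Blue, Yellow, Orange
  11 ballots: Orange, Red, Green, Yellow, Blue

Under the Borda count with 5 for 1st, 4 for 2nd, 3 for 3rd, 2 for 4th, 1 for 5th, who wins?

Blue: 7×5 + 13×2 + 6×5 + 12×5 + 6×4 + 5×3 + 11×1 = 201
Green: 7×2 + 13×5 + 6×4 + 12×2 + 6×3 + 5×4 + 11×3 = 198
Orange: 7×1 + 13×1 + 6×2 + 12×3 + 6×5 + 5×1 + 11×5 = 158
Yellow: 7×4 + 13×4 + 6×1 + 12×1 + 6×1 + 5×2 + 11×2 = 136
Red: 7×3 + 13×3 + 6×3 + 12×4 + 6×2 + 5×5 + 11×4 = 207

Red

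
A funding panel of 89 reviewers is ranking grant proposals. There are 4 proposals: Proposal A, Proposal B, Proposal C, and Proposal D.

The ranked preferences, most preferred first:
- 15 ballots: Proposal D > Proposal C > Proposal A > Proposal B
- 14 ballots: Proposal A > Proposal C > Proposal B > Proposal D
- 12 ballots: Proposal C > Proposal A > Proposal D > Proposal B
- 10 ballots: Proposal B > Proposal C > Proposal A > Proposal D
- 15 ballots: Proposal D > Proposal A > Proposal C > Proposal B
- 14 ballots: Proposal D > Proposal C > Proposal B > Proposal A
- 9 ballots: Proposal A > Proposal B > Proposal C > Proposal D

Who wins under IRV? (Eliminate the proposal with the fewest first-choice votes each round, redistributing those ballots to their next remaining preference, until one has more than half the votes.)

Proposal A

Round 1: Proposal A 23, Proposal B 10, Proposal C 12, Proposal D 44. Proposal B eliminated.
Round 2: Proposal A 23, Proposal C 22, Proposal D 44. Proposal C eliminated.
Round 3: Proposal A 45, Proposal D 44. Proposal A has a majority (≥45).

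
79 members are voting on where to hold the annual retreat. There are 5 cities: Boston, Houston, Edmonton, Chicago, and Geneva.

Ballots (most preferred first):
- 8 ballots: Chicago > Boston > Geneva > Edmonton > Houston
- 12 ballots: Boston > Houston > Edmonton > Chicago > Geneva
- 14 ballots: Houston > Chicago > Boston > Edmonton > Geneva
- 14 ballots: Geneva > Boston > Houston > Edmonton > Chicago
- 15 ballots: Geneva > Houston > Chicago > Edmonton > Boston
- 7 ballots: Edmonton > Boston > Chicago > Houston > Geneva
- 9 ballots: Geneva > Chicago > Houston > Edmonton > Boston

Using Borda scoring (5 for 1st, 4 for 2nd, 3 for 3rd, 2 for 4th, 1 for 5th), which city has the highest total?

Boston: 8×4 + 12×5 + 14×3 + 14×4 + 15×1 + 7×4 + 9×1 = 242
Houston: 8×1 + 12×4 + 14×5 + 14×3 + 15×4 + 7×2 + 9×3 = 269
Edmonton: 8×2 + 12×3 + 14×2 + 14×2 + 15×2 + 7×5 + 9×2 = 191
Chicago: 8×5 + 12×2 + 14×4 + 14×1 + 15×3 + 7×3 + 9×4 = 236
Geneva: 8×3 + 12×1 + 14×1 + 14×5 + 15×5 + 7×1 + 9×5 = 247

Houston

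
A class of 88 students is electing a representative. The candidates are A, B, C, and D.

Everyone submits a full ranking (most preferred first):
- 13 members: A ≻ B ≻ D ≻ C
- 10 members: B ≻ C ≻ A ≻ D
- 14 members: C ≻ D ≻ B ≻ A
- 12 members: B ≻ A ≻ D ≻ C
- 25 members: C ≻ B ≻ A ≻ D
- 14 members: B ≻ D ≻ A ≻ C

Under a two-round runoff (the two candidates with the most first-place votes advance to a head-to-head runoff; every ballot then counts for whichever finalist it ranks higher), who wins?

Round 1 first-place votes: A 13, B 36, C 39, D 0. C and B advance.
Runoff: C is ranked above B on 39 ballots, B above C on 49.

B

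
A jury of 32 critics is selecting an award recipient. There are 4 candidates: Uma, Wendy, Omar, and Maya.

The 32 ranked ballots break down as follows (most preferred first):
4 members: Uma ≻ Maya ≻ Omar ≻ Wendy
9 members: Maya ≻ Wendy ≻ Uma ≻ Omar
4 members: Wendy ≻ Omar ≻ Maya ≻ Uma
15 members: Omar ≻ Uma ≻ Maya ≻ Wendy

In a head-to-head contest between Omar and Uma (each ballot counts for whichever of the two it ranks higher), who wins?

Omar is ranked above Uma on 19 ballots; Uma above Omar on 13.

Omar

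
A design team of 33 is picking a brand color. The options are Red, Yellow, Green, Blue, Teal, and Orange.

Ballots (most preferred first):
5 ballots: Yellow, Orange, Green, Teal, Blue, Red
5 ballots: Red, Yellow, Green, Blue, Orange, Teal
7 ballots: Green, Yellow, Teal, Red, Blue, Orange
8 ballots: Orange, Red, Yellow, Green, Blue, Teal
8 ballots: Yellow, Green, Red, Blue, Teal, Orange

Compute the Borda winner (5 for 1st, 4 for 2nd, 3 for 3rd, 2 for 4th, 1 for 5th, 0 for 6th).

Red: 5×0 + 5×5 + 7×2 + 8×4 + 8×3 = 95
Yellow: 5×5 + 5×4 + 7×4 + 8×3 + 8×5 = 137
Green: 5×3 + 5×3 + 7×5 + 8×2 + 8×4 = 113
Blue: 5×1 + 5×2 + 7×1 + 8×1 + 8×2 = 46
Teal: 5×2 + 5×0 + 7×3 + 8×0 + 8×1 = 39
Orange: 5×4 + 5×1 + 7×0 + 8×5 + 8×0 = 65

Yellow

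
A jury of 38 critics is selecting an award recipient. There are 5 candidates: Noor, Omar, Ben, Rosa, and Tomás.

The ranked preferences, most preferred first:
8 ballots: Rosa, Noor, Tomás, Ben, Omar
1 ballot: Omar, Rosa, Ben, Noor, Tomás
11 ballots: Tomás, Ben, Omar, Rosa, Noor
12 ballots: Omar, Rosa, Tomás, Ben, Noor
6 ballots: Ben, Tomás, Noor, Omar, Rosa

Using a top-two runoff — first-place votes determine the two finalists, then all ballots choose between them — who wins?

Round 1 first-place votes: Noor 0, Omar 13, Ben 6, Rosa 8, Tomás 11. Omar and Tomás advance.
Runoff: Omar is ranked above Tomás on 13 ballots, Tomás above Omar on 25.

Tomás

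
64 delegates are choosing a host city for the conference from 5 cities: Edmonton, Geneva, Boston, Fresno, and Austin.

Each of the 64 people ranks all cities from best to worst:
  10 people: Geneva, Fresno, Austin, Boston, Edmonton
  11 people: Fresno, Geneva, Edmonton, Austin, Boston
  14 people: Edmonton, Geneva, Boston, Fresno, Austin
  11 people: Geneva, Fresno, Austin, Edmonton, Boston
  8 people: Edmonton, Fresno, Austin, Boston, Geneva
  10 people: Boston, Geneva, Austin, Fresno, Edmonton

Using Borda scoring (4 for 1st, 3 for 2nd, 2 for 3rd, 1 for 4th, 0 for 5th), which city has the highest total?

Edmonton: 10×0 + 11×2 + 14×4 + 11×1 + 8×4 + 10×0 = 121
Geneva: 10×4 + 11×3 + 14×3 + 11×4 + 8×0 + 10×3 = 189
Boston: 10×1 + 11×0 + 14×2 + 11×0 + 8×1 + 10×4 = 86
Fresno: 10×3 + 11×4 + 14×1 + 11×3 + 8×3 + 10×1 = 155
Austin: 10×2 + 11×1 + 14×0 + 11×2 + 8×2 + 10×2 = 89

Geneva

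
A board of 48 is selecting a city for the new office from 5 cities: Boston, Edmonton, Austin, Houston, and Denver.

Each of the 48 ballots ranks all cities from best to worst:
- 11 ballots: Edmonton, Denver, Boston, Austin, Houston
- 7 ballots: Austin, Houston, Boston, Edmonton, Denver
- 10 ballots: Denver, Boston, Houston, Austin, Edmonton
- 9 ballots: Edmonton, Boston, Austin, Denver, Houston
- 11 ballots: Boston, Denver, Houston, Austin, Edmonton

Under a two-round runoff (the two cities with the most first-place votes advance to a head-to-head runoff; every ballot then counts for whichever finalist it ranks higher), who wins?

Round 1 first-place votes: Boston 11, Edmonton 20, Austin 7, Houston 0, Denver 10. Edmonton and Boston advance.
Runoff: Edmonton is ranked above Boston on 20 ballots, Boston above Edmonton on 28.

Boston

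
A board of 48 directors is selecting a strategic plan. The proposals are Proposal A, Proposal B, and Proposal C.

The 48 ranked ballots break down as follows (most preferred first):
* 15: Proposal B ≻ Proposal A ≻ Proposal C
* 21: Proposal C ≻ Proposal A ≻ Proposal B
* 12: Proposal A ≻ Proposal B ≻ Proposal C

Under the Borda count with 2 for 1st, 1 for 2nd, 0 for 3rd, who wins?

Proposal A: 15×1 + 21×1 + 12×2 = 60
Proposal B: 15×2 + 21×0 + 12×1 = 42
Proposal C: 15×0 + 21×2 + 12×0 = 42

Proposal A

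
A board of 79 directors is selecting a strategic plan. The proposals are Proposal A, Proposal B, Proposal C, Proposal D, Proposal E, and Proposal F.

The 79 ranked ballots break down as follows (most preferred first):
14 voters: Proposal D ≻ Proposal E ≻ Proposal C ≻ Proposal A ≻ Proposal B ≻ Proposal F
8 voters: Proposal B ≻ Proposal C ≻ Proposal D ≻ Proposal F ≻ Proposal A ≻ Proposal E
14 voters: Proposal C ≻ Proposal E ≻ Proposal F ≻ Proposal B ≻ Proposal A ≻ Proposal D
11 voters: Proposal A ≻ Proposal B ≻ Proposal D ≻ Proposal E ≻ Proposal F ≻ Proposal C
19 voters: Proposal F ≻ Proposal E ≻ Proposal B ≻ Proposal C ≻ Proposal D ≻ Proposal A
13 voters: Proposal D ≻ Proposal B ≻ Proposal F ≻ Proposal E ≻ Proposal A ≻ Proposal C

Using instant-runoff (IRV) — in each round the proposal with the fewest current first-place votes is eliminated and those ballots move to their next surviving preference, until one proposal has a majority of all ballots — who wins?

Round 1: Proposal A 11, Proposal B 8, Proposal C 14, Proposal D 27, Proposal E 0, Proposal F 19. Proposal E eliminated.
Round 2: Proposal A 11, Proposal B 8, Proposal C 14, Proposal D 27, Proposal F 19. Proposal B eliminated.
Round 3: Proposal A 11, Proposal C 22, Proposal D 27, Proposal F 19. Proposal A eliminated.
Round 4: Proposal C 22, Proposal D 38, Proposal F 19. Proposal F eliminated.
Round 5: Proposal C 41, Proposal D 38. Proposal C has a majority (≥40).

Proposal C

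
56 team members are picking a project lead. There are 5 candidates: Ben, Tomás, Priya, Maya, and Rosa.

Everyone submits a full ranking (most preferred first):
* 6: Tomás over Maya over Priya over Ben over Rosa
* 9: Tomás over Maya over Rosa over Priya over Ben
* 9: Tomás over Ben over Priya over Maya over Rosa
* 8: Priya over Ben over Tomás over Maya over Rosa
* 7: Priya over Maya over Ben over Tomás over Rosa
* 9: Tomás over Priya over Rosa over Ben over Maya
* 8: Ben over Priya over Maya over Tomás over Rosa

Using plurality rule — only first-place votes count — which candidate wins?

First-place votes: Ben 8, Tomás 33, Priya 15, Maya 0, Rosa 0.

Tomás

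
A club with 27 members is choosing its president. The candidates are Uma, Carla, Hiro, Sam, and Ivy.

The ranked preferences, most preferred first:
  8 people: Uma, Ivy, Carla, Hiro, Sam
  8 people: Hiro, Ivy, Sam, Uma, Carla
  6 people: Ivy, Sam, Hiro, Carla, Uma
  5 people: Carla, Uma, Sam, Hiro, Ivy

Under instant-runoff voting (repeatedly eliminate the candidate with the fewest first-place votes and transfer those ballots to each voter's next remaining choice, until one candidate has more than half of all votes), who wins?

Round 1: Uma 8, Carla 5, Hiro 8, Sam 0, Ivy 6. Sam eliminated.
Round 2: Uma 8, Carla 5, Hiro 8, Ivy 6. Carla eliminated.
Round 3: Uma 13, Hiro 8, Ivy 6. Ivy eliminated.
Round 4: Uma 13, Hiro 14. Hiro has a majority (≥14).

Hiro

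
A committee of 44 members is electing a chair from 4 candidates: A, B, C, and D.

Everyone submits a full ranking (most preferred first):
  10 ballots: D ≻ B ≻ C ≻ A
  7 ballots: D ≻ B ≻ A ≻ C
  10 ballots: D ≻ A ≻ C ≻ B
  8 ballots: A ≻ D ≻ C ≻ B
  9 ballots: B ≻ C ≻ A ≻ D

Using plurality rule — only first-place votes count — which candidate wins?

First-place votes: A 8, B 9, C 0, D 27.

D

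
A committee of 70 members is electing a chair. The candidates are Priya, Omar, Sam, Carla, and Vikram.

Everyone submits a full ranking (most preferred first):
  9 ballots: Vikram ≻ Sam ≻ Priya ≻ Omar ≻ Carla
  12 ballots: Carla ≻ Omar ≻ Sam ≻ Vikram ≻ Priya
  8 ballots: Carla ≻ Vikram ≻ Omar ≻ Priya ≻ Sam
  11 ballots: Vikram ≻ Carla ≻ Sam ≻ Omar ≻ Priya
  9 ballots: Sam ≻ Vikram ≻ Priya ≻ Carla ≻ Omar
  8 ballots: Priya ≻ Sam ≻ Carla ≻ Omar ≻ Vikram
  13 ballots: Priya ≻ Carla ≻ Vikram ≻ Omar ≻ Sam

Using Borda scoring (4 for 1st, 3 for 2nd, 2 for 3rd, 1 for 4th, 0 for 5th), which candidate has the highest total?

Priya: 9×2 + 12×0 + 8×1 + 11×0 + 9×2 + 8×4 + 13×4 = 128
Omar: 9×1 + 12×3 + 8×2 + 11×1 + 9×0 + 8×1 + 13×1 = 93
Sam: 9×3 + 12×2 + 8×0 + 11×2 + 9×4 + 8×3 + 13×0 = 133
Carla: 9×0 + 12×4 + 8×4 + 11×3 + 9×1 + 8×2 + 13×3 = 177
Vikram: 9×4 + 12×1 + 8×3 + 11×4 + 9×3 + 8×0 + 13×2 = 169

Carla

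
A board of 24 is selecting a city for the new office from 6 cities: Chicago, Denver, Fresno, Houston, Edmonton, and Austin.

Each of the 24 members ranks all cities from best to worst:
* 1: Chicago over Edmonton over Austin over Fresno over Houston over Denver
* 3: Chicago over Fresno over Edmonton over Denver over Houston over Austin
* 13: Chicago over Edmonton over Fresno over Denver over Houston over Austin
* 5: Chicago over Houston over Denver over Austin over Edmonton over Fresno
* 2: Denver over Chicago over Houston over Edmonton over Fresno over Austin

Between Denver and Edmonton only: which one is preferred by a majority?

Edmonton

Denver is ranked above Edmonton on 7 ballots; Edmonton above Denver on 17.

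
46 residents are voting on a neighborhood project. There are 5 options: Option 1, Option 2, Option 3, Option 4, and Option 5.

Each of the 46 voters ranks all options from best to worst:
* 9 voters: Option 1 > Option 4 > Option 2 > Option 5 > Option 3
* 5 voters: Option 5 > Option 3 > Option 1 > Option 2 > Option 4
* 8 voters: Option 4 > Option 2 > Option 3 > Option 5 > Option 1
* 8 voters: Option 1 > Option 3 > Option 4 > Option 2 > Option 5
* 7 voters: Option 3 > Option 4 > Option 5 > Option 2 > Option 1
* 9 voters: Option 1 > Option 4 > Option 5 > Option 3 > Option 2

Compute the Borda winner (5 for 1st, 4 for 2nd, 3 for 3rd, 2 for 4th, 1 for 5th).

Option 1: 9×5 + 5×3 + 8×1 + 8×5 + 7×1 + 9×5 = 160
Option 2: 9×3 + 5×2 + 8×4 + 8×2 + 7×2 + 9×1 = 108
Option 3: 9×1 + 5×4 + 8×3 + 8×4 + 7×5 + 9×2 = 138
Option 4: 9×4 + 5×1 + 8×5 + 8×3 + 7×4 + 9×4 = 169
Option 5: 9×2 + 5×5 + 8×2 + 8×1 + 7×3 + 9×3 = 115

Option 4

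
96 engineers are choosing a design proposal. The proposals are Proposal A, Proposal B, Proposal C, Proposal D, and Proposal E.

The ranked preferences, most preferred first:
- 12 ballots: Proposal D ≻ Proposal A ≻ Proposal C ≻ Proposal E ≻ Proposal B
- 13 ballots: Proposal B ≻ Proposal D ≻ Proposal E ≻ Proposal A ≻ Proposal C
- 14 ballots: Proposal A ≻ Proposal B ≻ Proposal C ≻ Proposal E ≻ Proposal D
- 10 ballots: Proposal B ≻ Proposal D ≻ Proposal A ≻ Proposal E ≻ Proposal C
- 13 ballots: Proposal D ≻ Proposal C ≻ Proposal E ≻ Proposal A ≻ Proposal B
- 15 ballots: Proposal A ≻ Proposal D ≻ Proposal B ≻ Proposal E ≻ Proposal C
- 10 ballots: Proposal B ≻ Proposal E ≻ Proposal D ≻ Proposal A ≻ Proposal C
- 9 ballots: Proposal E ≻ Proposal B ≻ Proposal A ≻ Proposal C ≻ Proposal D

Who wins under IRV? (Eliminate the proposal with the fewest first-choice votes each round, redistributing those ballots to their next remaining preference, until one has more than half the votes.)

Proposal A

Round 1: Proposal A 29, Proposal B 33, Proposal C 0, Proposal D 25, Proposal E 9. Proposal C eliminated.
Round 2: Proposal A 29, Proposal B 33, Proposal D 25, Proposal E 9. Proposal E eliminated.
Round 3: Proposal A 29, Proposal B 42, Proposal D 25. Proposal D eliminated.
Round 4: Proposal A 54, Proposal B 42. Proposal A has a majority (≥49).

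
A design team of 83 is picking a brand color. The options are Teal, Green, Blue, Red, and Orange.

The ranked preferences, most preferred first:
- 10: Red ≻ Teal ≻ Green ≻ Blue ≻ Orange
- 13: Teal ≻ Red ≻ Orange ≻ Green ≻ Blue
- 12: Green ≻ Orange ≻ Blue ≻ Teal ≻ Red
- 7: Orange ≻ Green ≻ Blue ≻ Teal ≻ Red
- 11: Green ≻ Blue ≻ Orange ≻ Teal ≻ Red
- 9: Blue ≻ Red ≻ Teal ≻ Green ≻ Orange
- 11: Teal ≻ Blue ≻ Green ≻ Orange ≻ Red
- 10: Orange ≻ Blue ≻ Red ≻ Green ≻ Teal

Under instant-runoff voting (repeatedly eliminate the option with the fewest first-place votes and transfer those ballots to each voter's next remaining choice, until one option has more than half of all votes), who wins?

Red

Round 1: Teal 24, Green 23, Blue 9, Red 10, Orange 17. Blue eliminated.
Round 2: Teal 24, Green 23, Red 19, Orange 17. Orange eliminated.
Round 3: Teal 24, Green 30, Red 29. Teal eliminated.
Round 4: Green 41, Red 42. Red has a majority (≥42).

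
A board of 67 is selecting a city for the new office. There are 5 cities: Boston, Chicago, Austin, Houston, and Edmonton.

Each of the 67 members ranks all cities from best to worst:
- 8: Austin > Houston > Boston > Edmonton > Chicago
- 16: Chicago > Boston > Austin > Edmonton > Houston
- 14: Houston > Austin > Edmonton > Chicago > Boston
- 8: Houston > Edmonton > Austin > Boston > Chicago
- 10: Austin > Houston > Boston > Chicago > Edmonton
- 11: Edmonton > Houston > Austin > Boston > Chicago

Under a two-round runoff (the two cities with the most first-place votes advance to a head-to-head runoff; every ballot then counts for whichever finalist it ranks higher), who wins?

Austin

Round 1 first-place votes: Boston 0, Chicago 16, Austin 18, Houston 22, Edmonton 11. Houston and Austin advance.
Runoff: Houston is ranked above Austin on 33 ballots, Austin above Houston on 34.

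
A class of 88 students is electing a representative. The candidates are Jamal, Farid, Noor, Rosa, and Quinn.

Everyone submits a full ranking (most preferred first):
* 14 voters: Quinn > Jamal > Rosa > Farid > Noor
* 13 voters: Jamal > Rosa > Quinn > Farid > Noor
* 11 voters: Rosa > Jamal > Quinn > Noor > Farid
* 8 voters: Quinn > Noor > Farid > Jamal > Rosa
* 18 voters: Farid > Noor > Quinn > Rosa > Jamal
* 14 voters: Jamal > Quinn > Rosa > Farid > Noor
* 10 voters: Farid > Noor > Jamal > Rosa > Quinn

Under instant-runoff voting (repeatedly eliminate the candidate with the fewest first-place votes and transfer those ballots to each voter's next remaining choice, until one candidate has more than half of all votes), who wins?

Round 1: Jamal 27, Farid 28, Noor 0, Rosa 11, Quinn 22. Noor eliminated.
Round 2: Jamal 27, Farid 28, Rosa 11, Quinn 22. Rosa eliminated.
Round 3: Jamal 38, Farid 28, Quinn 22. Quinn eliminated.
Round 4: Jamal 52, Farid 36. Jamal has a majority (≥45).

Jamal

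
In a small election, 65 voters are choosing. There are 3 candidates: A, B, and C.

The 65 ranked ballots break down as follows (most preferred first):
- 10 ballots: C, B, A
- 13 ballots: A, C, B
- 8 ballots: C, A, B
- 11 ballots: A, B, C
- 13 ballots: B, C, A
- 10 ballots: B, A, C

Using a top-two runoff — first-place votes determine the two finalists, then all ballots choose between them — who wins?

B

Round 1 first-place votes: A 24, B 23, C 18. A and B advance.
Runoff: A is ranked above B on 32 ballots, B above A on 33.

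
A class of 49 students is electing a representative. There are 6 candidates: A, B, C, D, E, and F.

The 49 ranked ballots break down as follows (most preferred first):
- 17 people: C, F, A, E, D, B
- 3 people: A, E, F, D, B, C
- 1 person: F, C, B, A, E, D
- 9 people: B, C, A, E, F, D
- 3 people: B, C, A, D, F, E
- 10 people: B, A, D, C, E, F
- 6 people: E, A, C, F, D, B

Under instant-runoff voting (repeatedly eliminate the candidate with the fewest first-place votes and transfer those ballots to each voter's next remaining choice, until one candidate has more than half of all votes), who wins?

B

Round 1: A 3, B 22, C 17, D 0, E 6, F 1. D eliminated.
Round 2: A 3, B 22, C 17, E 6, F 1. F eliminated.
Round 3: A 3, B 22, C 18, E 6. A eliminated.
Round 4: B 22, C 18, E 9. E eliminated.
Round 5: B 25, C 24. B has a majority (≥25).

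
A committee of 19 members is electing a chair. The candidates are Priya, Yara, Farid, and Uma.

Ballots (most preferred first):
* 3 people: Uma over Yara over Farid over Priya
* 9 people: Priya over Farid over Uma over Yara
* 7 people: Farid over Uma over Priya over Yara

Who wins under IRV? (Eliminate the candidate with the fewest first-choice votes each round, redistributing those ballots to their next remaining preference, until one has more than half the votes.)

Round 1: Priya 9, Yara 0, Farid 7, Uma 3. Yara eliminated.
Round 2: Priya 9, Farid 7, Uma 3. Uma eliminated.
Round 3: Priya 9, Farid 10. Farid has a majority (≥10).

Farid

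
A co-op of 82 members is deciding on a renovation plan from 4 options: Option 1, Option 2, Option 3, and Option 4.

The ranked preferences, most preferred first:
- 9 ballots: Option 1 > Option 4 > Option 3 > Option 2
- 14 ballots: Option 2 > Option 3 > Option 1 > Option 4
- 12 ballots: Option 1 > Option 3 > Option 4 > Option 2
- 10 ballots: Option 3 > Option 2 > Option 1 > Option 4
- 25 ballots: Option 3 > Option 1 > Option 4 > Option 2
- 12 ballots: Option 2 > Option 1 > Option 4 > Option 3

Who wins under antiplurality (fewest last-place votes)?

Option 1

Last-place votes: Option 1 0, Option 2 46, Option 3 12, Option 4 24.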